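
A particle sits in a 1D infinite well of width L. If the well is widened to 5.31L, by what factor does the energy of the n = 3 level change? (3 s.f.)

E_n ∝ 1/L², so the energy scales by 1/5.31² = 0.0355.

0.0355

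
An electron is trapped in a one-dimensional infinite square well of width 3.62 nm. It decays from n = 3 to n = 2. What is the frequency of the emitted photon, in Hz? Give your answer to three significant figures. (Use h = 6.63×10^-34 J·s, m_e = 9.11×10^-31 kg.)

f = 3.47×10^13 Hz

E_1 = h²/(8m_eL²) = 4.603×10^-21 J and ΔE = (3² − 2²)E_1 = 2.302×10^-20 J.
f = ΔE/h = 2.302×10^-20/6.63×10^-34 = 3.47×10^13 Hz.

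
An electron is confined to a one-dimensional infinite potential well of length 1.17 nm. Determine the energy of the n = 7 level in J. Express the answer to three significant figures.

For an infinite well E_n = n²h²/(8m_eL²), so E_1 = h²/(8m_eL²) = (6.626×10^-34)²/(8·9.109×10^-31·(1.17×10^-9 m)²) = 4.401×10^-20 J.
Then E_7 = 7²·E_1 = 49·4.401×10^-20 J = 2.16×10^-18 J.

E_7 = 2.16×10^-18 J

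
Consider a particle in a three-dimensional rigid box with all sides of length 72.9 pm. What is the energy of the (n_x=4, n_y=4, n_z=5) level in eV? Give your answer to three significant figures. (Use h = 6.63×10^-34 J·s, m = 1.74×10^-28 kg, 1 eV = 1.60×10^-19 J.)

E = 21.2 eV

For a 3D rectangular well E = (h²/8m)·Σ n_i²/L_i² = (6.63×10^-34)²/(8·1.74×10^-28) · [4²/(72.9 pm)² + 4²/(72.9 pm)² + 5²/(72.9 pm)²].
Evaluating gives E = 3.387×10^-18 J = 21.2 eV.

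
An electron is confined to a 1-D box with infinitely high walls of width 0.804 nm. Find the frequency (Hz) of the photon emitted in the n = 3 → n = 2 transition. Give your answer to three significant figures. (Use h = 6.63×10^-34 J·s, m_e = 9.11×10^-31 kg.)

E_1 = h²/(8m_eL²) = 9.331×10^-20 J and ΔE = (3² − 2²)E_1 = 4.666×10^-19 J.
f = ΔE/h = 4.666×10^-19/6.63×10^-34 = 7.04×10^14 Hz.

f = 7.04×10^14 Hz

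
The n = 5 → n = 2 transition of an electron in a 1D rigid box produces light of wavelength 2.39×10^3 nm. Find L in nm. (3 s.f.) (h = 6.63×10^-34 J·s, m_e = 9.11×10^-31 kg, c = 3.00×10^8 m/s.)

L = 3.90 nm

The photon carries ΔE = hc/λ = 6.63×10^-34·3.00×10^8/2.39×10^-6 m = 8.322×10^-20 J.
Since ΔE = (5² − 2²)E_1, E_1 = 3.963×10^-21 J, and L = h/√(8m_eE_1) = 3.90×10^-9 m = 3.90 nm.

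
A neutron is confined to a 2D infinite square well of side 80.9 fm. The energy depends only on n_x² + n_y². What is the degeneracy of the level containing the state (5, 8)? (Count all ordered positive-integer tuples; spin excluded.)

The level has n_x² + n_y² = 89. The ordered positive-integer solutions are (5, 8), (8, 5).
That gives 2 states.

degeneracy = 2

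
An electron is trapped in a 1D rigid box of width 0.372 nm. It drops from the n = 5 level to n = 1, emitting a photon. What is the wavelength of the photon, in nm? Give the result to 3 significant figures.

E_1 = h²/(8m_eL²) = 4.354×10^-19 J, so ΔE = (5² − 1²)E_1 = 1.045×10^-17 J.
λ = hc/ΔE = (6.626×10^-34·2.998×10^8)/1.045×10^-17 = 1.90×10^-8 m = 19.0 nm.

λ = 19.0 nm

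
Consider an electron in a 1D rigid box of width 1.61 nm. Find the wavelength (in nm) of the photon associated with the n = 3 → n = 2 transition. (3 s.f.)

E_1 = h²/(8m_eL²) = 2.324×10^-20 J, so ΔE = (3² − 2²)E_1 = 1.162×10^-19 J.
λ = hc/ΔE = (6.626×10^-34·2.998×10^8)/1.162×10^-19 = 1.71×10^-6 m = 1.71×10^3 nm.

λ = 1.71×10^3 nm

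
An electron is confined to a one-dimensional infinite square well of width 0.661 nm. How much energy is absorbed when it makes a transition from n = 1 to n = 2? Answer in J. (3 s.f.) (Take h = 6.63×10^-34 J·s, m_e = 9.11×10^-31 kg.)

|ΔE| = 4.14×10^-19 J

E_1 = h²/(8m_eL²) = 1.380×10^-19 J.
|ΔE| = |1² − 2²|·E_1 = 3·1.380×10^-19 J = 4.14×10^-19 J.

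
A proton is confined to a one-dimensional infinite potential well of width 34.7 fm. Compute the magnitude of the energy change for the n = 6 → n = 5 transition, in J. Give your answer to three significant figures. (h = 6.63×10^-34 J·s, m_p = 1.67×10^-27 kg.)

|ΔE| = 3.01×10^-13 J

E_1 = h²/(8m_pL²) = 2.733×10^-14 J.
|ΔE| = |6² − 5²|·E_1 = 11·2.733×10^-14 J = 3.01×10^-13 J.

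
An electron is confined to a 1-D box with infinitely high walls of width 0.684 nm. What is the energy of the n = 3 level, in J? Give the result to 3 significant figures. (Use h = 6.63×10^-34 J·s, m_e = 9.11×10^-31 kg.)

E_3 = 1.16×10^-18 J

For an infinite well E_n = n²h²/(8m_eL²), so E_1 = h²/(8m_eL²) = (6.63×10^-34)²/(8·9.11×10^-31·(6.84×10^-10 m)²) = 1.289×10^-19 J.
Then E_3 = 3²·E_1 = 9·1.289×10^-19 J = 1.16×10^-18 J.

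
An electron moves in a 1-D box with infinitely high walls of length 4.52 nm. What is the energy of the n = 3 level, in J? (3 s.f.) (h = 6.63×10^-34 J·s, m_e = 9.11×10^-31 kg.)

For an infinite well E_n = n²h²/(8m_eL²), so E_1 = h²/(8m_eL²) = (6.63×10^-34)²/(8·9.11×10^-31·(4.52×10^-9 m)²) = 2.952×10^-21 J.
Then E_3 = 3²·E_1 = 9·2.952×10^-21 J = 2.66×10^-20 J.

E_3 = 2.66×10^-20 J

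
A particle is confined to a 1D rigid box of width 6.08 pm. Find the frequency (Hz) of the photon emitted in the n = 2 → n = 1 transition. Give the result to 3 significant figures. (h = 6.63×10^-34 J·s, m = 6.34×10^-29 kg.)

f = 1.06×10^17 Hz

E_1 = h²/(8mL²) = 2.344×10^-17 J and ΔE = (2² − 1²)E_1 = 7.032×10^-17 J.
f = ΔE/h = 7.032×10^-17/6.63×10^-34 = 1.06×10^17 Hz.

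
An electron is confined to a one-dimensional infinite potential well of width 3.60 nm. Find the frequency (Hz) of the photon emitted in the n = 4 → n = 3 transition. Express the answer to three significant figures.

f = 4.91×10^13 Hz

E_1 = h²/(8m_eL²) = 4.649×10^-21 J and ΔE = (4² − 3²)E_1 = 3.254×10^-20 J.
f = ΔE/h = 3.254×10^-20/6.626×10^-34 = 4.91×10^13 Hz.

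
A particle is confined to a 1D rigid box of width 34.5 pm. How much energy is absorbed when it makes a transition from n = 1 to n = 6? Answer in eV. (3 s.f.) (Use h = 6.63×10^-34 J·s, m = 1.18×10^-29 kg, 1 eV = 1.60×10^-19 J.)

E_1 = h²/(8mL²) = 3.912×10^-18 J.
|ΔE| = |1² − 6²|·E_1 = 35·3.912×10^-18 J = 1.369×10^-16 J = 856 eV.

|ΔE| = 856 eV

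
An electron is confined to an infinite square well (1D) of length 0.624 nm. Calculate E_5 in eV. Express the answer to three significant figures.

E_5 = 24.1 eV

For an infinite well E_n = n²h²/(8m_eL²), so E_1 = h²/(8m_eL²) = (6.626×10^-34)²/(8·9.109×10^-31·(6.24×10^-10 m)²) = 1.547×10^-19 J.
Then E_5 = 5²·E_1 = 25·1.547×10^-19 J = 3.868×10^-18 J.
Converting, E_5 = 3.868×10^-18 J / (1.602×10^-19 J/eV) = 24.1 eV.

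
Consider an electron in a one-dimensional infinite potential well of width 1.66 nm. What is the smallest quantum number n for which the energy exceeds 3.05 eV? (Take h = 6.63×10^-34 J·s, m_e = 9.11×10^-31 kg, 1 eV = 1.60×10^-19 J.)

E_1 = h²/(8m_eL²) = 2.189×10^-20 J = 0.1368 eV.
Need n² > 3.05/0.1368 = 22.30, i.e. n > 4.722.
The smallest integer satisfying this is n = 5.

n = 5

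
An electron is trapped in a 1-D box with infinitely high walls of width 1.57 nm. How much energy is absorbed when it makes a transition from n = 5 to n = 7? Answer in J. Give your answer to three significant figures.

E_1 = h²/(8m_eL²) = 2.444×10^-20 J.
|ΔE| = |5² − 7²|·E_1 = 24·2.444×10^-20 J = 5.87×10^-19 J.

|ΔE| = 5.87×10^-19 J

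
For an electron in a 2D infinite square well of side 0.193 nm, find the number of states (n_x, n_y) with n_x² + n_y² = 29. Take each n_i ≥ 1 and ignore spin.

degeneracy = 2

The level has n_x² + n_y² = 29. The ordered positive-integer solutions are (2, 5), (5, 2).
That gives 2 states.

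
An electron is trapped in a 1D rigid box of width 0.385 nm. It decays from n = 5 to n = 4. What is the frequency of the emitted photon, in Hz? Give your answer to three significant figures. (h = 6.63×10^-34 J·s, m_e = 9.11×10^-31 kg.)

E_1 = h²/(8m_eL²) = 4.069×10^-19 J and ΔE = (5² − 4²)E_1 = 3.662×10^-18 J.
f = ΔE/h = 3.662×10^-18/6.63×10^-34 = 5.52×10^15 Hz.

f = 5.52×10^15 Hz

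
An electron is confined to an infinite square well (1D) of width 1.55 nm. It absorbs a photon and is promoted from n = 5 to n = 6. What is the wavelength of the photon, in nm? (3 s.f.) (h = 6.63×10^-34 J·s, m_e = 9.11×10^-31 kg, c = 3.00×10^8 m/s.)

λ = 720 nm

E_1 = h²/(8m_eL²) = 2.510×10^-20 J, so ΔE = (6² − 5²)E_1 = 2.761×10^-19 J.
λ = hc/ΔE = (6.63×10^-34·3.00×10^8)/2.761×10^-19 = 7.20×10^-7 m = 720 nm.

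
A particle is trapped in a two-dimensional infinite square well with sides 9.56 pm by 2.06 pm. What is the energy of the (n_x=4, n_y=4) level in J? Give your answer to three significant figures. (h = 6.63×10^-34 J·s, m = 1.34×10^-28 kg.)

E = 1.62×10^-15 J

For a 2D rectangular well E = (h²/8m)·Σ n_i²/L_i² = (6.63×10^-34)²/(8·1.34×10^-28) · [4²/(9.56 pm)² + 4²/(2.06 pm)²].
Evaluating gives E = 1.62×10^-15 J.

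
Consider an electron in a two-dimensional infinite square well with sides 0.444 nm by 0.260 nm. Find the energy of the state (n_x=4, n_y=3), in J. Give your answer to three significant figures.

For a 2D rectangular well E = (h²/8m_e)·Σ n_i²/L_i² = (6.626×10^-34)²/(8·9.109×10^-31) · [4²/(0.444 nm)² + 3²/(0.260 nm)²].
Evaluating gives E = 1.29×10^-17 J.

E = 1.29×10^-17 J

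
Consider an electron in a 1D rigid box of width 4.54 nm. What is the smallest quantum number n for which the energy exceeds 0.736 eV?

E_1 = h²/(8m_eL²) = 2.923×10^-21 J = 0.01825 eV.
Need n² > 0.736/0.01825 = 40.33, i.e. n > 6.351.
The smallest integer satisfying this is n = 7.

n = 7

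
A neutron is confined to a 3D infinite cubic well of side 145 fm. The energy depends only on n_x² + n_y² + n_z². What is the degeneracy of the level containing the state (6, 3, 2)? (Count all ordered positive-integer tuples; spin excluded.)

degeneracy = 6

The level has n_x² + n_y² + n_z² = 49. The ordered positive-integer solutions are (2, 3, 6), (2, 6, 3), (3, 2, 6), (3, 6, 2), (6, 2, 3), (6, 3, 2).
That gives 6 states.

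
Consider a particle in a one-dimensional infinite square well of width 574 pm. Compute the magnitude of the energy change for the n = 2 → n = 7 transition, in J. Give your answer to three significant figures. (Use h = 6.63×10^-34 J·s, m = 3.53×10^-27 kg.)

E_1 = h²/(8mL²) = 4.724×10^-23 J.
|ΔE| = |2² − 7²|·E_1 = 45·4.724×10^-23 J = 2.13×10^-21 J.

|ΔE| = 2.13×10^-21 J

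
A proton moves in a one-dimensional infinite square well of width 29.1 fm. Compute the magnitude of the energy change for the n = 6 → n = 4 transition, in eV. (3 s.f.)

|ΔE| = 4.84×10^6 eV

E_1 = h²/(8m_pL²) = 3.874×10^-14 J.
|ΔE| = |6² − 4²|·E_1 = 20·3.874×10^-14 J = 7.748×10^-13 J = 4.84×10^6 eV.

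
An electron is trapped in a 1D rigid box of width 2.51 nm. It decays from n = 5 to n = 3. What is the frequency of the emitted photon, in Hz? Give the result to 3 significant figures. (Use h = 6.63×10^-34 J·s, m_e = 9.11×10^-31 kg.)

f = 2.31×10^14 Hz

E_1 = h²/(8m_eL²) = 9.574×10^-21 J and ΔE = (5² − 3²)E_1 = 1.532×10^-19 J.
f = ΔE/h = 1.532×10^-19/6.63×10^-34 = 2.31×10^14 Hz.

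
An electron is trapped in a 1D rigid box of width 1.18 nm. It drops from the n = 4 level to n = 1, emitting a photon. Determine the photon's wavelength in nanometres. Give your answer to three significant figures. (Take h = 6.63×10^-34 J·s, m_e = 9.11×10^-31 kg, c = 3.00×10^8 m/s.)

λ = 306 nm

E_1 = h²/(8m_eL²) = 4.332×10^-20 J, so ΔE = (4² − 1²)E_1 = 6.498×10^-19 J.
λ = hc/ΔE = (6.63×10^-34·3.00×10^8)/6.498×10^-19 = 3.06×10^-7 m = 306 nm.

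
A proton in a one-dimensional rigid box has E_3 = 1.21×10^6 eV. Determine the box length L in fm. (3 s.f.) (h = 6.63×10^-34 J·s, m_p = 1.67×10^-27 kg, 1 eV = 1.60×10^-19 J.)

From E_n = n²h²/(8m_pL²), L = n·h/√(8m_pE_n).
E_3 = 1.21×10^6 eV = 1.936×10^-13 J, so L = 3·6.63×10^-34/√(8·1.67×10^-27·1.936×10^-13) = 3.91×10^-14 m = 39.1 fm.

L = 39.1 fm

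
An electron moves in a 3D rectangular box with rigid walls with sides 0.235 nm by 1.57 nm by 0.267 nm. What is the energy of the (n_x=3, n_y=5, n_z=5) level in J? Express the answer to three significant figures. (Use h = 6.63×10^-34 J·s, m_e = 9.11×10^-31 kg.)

E = 3.16×10^-17 J

For a 3D rectangular well E = (h²/8m_e)·Σ n_i²/L_i² = (6.63×10^-34)²/(8·9.11×10^-31) · [3²/(0.235 nm)² + 5²/(1.57 nm)² + 5²/(0.267 nm)²].
Evaluating gives E = 3.16×10^-17 J.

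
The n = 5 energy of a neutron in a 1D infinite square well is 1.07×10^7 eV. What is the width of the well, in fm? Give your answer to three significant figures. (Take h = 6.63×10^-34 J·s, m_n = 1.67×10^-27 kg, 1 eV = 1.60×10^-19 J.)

From E_n = n²h²/(8m_nL²), L = n·h/√(8m_nE_n).
E_5 = 1.07×10^7 eV = 1.712×10^-12 J, so L = 5·6.63×10^-34/√(8·1.67×10^-27·1.712×10^-12) = 2.19×10^-14 m = 21.9 fm.

L = 21.9 fm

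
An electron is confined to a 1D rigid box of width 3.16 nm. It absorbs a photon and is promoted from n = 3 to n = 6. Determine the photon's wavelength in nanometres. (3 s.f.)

E_1 = h²/(8m_eL²) = 6.033×10^-21 J, so ΔE = (6² − 3²)E_1 = 1.629×10^-19 J.
λ = hc/ΔE = (6.626×10^-34·2.998×10^8)/1.629×10^-19 = 1.22×10^-6 m = 1.22×10^3 nm.

λ = 1.22×10^3 nm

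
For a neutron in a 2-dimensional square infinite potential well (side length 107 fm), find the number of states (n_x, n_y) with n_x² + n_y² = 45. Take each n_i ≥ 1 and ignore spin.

The level has n_x² + n_y² = 45. The ordered positive-integer solutions are (3, 6), (6, 3).
That gives 2 states.

degeneracy = 2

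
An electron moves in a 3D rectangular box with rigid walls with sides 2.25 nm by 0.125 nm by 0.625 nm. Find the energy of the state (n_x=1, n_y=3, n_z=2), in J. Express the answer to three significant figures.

E = 3.53×10^-17 J

For a 3D rectangular well E = (h²/8m_e)·Σ n_i²/L_i² = (6.626×10^-34)²/(8·9.109×10^-31) · [1²/(2.25 nm)² + 3²/(0.125 nm)² + 2²/(0.625 nm)²].
Evaluating gives E = 3.53×10^-17 J.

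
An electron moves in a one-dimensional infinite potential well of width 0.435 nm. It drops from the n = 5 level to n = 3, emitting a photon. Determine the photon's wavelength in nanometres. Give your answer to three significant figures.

λ = 39.0 nm

E_1 = h²/(8m_eL²) = 3.184×10^-19 J, so ΔE = (5² − 3²)E_1 = 5.094×10^-18 J.
λ = hc/ΔE = (6.626×10^-34·2.998×10^8)/5.094×10^-18 = 3.90×10^-8 m = 39.0 nm.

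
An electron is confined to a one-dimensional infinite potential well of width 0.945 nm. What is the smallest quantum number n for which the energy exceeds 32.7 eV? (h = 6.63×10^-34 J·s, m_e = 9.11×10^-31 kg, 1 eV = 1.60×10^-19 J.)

E_1 = h²/(8m_eL²) = 6.754×10^-20 J = 0.4221 eV.
Need n² > 32.7/0.4221 = 77.47, i.e. n > 8.802.
The smallest integer satisfying this is n = 9.

n = 9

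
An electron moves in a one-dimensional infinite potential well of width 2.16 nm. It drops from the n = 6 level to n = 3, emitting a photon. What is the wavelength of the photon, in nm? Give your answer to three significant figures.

E_1 = h²/(8m_eL²) = 1.291×10^-20 J, so ΔE = (6² − 3²)E_1 = 3.486×10^-19 J.
λ = hc/ΔE = (6.626×10^-34·2.998×10^8)/3.486×10^-19 = 5.70×10^-7 m = 570 nm.

λ = 570 nm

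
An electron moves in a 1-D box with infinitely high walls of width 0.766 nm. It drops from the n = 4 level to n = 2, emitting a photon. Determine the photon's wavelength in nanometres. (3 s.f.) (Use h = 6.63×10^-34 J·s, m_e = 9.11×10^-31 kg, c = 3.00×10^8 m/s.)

λ = 161 nm

E_1 = h²/(8m_eL²) = 1.028×10^-19 J, so ΔE = (4² − 2²)E_1 = 1.234×10^-18 J.
λ = hc/ΔE = (6.63×10^-34·3.00×10^8)/1.234×10^-18 = 1.61×10^-7 m = 161 nm.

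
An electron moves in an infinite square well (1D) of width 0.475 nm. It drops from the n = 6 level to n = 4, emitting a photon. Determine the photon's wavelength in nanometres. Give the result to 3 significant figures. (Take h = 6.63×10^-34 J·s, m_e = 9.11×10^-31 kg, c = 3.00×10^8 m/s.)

λ = 37.2 nm

E_1 = h²/(8m_eL²) = 2.673×10^-19 J, so ΔE = (6² − 4²)E_1 = 5.346×10^-18 J.
λ = hc/ΔE = (6.63×10^-34·3.00×10^8)/5.346×10^-18 = 3.72×10^-8 m = 37.2 nm.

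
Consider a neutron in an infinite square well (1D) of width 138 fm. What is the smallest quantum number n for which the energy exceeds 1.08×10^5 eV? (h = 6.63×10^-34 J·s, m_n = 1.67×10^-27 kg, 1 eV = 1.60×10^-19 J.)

n = 4

E_1 = h²/(8m_nL²) = 1.728×10^-15 J = 1.080×10^4 eV.
Need n² > 1.08×10^5/1.080×10^4 = 10.00, i.e. n > 3.162.
The smallest integer satisfying this is n = 4.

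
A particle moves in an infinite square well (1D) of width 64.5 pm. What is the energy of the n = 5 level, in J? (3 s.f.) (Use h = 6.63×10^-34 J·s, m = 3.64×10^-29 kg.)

E_5 = 9.07×10^-18 J

For an infinite well E_n = n²h²/(8mL²), so E_1 = h²/(8mL²) = (6.63×10^-34)²/(8·3.64×10^-29·(6.45×10^-11 m)²) = 3.628×10^-19 J.
Then E_5 = 5²·E_1 = 25·3.628×10^-19 J = 9.07×10^-18 J.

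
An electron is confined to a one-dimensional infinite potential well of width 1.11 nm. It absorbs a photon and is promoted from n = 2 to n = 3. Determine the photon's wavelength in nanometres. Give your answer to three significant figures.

E_1 = h²/(8m_eL²) = 4.890×10^-20 J, so ΔE = (3² − 2²)E_1 = 2.445×10^-19 J.
λ = hc/ΔE = (6.626×10^-34·2.998×10^8)/2.445×10^-19 = 8.12×10^-7 m = 812 nm.

λ = 812 nm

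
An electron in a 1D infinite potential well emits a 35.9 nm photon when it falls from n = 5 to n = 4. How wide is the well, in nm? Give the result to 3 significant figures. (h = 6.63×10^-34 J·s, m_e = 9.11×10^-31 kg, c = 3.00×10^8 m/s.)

L = 0.313 nm

The photon carries ΔE = hc/λ = 6.63×10^-34·3.00×10^8/3.59×10^-8 m = 5.540×10^-18 J.
Since ΔE = (5² − 4²)E_1, E_1 = 6.156×10^-19 J, and L = h/√(8m_eE_1) = 3.13×10^-10 m = 0.313 nm.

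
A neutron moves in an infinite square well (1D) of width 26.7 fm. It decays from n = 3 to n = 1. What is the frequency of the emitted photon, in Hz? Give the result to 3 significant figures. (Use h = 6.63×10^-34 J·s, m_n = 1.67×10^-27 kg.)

E_1 = h²/(8m_nL²) = 4.615×10^-14 J and ΔE = (3² − 1²)E_1 = 3.692×10^-13 J.
f = ΔE/h = 3.692×10^-13/6.63×10^-34 = 5.57×10^20 Hz.

f = 5.57×10^20 Hz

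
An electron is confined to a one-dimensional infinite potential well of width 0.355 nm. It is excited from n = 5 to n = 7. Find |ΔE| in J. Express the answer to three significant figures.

|ΔE| = 1.15×10^-17 J

E_1 = h²/(8m_eL²) = 4.781×10^-19 J.
|ΔE| = |5² − 7²|·E_1 = 24·4.781×10^-19 J = 1.15×10^-17 J.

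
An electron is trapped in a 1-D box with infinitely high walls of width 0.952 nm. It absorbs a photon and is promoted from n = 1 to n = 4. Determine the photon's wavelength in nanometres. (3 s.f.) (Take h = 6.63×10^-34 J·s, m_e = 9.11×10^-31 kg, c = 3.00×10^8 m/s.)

λ = 199 nm

E_1 = h²/(8m_eL²) = 6.655×10^-20 J, so ΔE = (4² − 1²)E_1 = 9.982×10^-19 J.
λ = hc/ΔE = (6.63×10^-34·3.00×10^8)/9.982×10^-19 = 1.99×10^-7 m = 199 nm.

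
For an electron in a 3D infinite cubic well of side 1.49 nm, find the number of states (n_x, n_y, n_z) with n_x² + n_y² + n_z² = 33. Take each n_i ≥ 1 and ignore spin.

degeneracy = 6

The level has n_x² + n_y² + n_z² = 33. The ordered positive-integer solutions are (1, 4, 4), (2, 2, 5), (2, 5, 2), (4, 1, 4), (4, 4, 1), (5, 2, 2).
That gives 6 states.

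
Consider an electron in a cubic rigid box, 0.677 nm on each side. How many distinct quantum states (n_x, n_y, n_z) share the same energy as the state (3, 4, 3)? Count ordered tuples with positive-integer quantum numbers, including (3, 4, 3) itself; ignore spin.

degeneracy = 3

The level has n_x² + n_y² + n_z² = 34. The ordered positive-integer solutions are (3, 3, 4), (3, 4, 3), (4, 3, 3).
That gives 3 states.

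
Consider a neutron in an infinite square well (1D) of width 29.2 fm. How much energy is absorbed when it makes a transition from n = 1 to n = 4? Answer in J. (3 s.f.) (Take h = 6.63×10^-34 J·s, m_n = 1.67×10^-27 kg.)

E_1 = h²/(8m_nL²) = 3.859×10^-14 J.
|ΔE| = |1² − 4²|·E_1 = 15·3.859×10^-14 J = 5.79×10^-13 J.

|ΔE| = 5.79×10^-13 J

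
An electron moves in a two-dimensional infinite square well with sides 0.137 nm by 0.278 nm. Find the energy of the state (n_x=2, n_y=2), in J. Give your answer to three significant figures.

For a 2D rectangular well E = (h²/8m_e)·Σ n_i²/L_i² = (6.626×10^-34)²/(8·9.109×10^-31) · [2²/(0.137 nm)² + 2²/(0.278 nm)²].
Evaluating gives E = 1.60×10^-17 J.

E = 1.60×10^-17 J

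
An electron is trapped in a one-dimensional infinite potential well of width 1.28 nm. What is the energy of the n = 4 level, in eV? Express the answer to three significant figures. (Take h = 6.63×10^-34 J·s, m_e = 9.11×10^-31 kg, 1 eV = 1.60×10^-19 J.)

E_4 = 3.68 eV

For an infinite well E_n = n²h²/(8m_eL²), so E_1 = h²/(8m_eL²) = (6.63×10^-34)²/(8·9.11×10^-31·(1.28×10^-9 m)²) = 3.681×10^-20 J.
Then E_4 = 4²·E_1 = 16·3.681×10^-20 J = 5.890×10^-19 J.
Converting, E_4 = 5.890×10^-19 J / (1.60×10^-19 J/eV) = 3.68 eV.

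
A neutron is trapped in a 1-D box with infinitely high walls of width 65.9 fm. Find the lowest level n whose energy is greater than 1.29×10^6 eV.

n = 6

E_1 = h²/(8m_nL²) = 7.544×10^-15 J = 4.709×10^4 eV.
Need n² > 1.29×10^6/4.709×10^4 = 27.39, i.e. n > 5.234.
The smallest integer satisfying this is n = 6.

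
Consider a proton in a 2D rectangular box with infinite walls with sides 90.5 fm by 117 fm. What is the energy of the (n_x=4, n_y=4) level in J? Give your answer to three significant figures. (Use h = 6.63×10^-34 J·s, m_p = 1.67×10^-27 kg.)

For a 2D rectangular well E = (h²/8m_p)·Σ n_i²/L_i² = (6.63×10^-34)²/(8·1.67×10^-27) · [4²/(90.5 fm)² + 4²/(117 fm)²].
Evaluating gives E = 1.03×10^-13 J.

E = 1.03×10^-13 J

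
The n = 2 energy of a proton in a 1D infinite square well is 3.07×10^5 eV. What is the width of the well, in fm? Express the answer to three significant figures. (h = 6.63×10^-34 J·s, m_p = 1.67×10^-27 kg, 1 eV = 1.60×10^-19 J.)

From E_n = n²h²/(8m_pL²), L = n·h/√(8m_pE_n).
E_2 = 3.07×10^5 eV = 4.912×10^-14 J, so L = 2·6.63×10^-34/√(8·1.67×10^-27·4.912×10^-14) = 5.18×10^-14 m = 51.8 fm.

L = 51.8 fm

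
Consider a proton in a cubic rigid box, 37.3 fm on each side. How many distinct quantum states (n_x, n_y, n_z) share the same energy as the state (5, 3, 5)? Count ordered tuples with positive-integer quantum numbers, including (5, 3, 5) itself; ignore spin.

The level has n_x² + n_y² + n_z² = 59. The ordered positive-integer solutions are (1, 3, 7), (1, 7, 3), (3, 1, 7), (3, 5, 5), (3, 7, 1), (5, 3, 5), (5, 5, 3), (7, 1, 3), (7, 3, 1).
That gives 9 states.

degeneracy = 9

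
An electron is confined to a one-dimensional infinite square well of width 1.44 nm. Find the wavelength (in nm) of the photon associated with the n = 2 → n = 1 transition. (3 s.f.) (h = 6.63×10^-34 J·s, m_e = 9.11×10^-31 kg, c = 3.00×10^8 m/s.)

λ = 2.28×10^3 nm

E_1 = h²/(8m_eL²) = 2.909×10^-20 J, so ΔE = (2² − 1²)E_1 = 8.727×10^-20 J.
λ = hc/ΔE = (6.63×10^-34·3.00×10^8)/8.727×10^-20 = 2.28×10^-6 m = 2.28×10^3 nm.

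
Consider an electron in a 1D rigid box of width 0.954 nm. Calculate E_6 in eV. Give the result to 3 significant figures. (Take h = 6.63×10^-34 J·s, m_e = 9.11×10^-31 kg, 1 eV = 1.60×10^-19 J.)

For an infinite well E_n = n²h²/(8m_eL²), so E_1 = h²/(8m_eL²) = (6.63×10^-34)²/(8·9.11×10^-31·(9.54×10^-10 m)²) = 6.627×10^-20 J.
Then E_6 = 6²·E_1 = 36·6.627×10^-20 J = 2.386×10^-18 J.
Converting, E_6 = 2.386×10^-18 J / (1.60×10^-19 J/eV) = 14.9 eV.

E_6 = 14.9 eV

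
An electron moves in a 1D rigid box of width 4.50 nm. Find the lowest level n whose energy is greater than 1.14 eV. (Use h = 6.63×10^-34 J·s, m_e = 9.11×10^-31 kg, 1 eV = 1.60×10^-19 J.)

E_1 = h²/(8m_eL²) = 2.978×10^-21 J = 0.01861 eV.
Need n² > 1.14/0.01861 = 61.26, i.e. n > 7.827.
The smallest integer satisfying this is n = 8.

n = 8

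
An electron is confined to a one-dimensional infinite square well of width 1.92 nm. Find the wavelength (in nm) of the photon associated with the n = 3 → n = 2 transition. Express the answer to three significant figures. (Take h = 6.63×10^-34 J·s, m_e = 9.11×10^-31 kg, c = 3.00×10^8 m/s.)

E_1 = h²/(8m_eL²) = 1.636×10^-20 J, so ΔE = (3² − 2²)E_1 = 8.180×10^-20 J.
λ = hc/ΔE = (6.63×10^-34·3.00×10^8)/8.180×10^-20 = 2.43×10^-6 m = 2.43×10^3 nm.

λ = 2.43×10^3 nm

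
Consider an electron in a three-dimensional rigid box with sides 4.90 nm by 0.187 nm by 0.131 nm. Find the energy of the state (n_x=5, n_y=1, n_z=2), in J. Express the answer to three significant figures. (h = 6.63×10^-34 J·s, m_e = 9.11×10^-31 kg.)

E = 1.58×10^-17 J

For a 3D rectangular well E = (h²/8m_e)·Σ n_i²/L_i² = (6.63×10^-34)²/(8·9.11×10^-31) · [5²/(4.90 nm)² + 1²/(0.187 nm)² + 2²/(0.131 nm)²].
Evaluating gives E = 1.58×10^-17 J.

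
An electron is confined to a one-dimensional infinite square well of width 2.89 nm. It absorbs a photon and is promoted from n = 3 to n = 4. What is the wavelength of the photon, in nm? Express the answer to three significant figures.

λ = 3.93×10^3 nm

E_1 = h²/(8m_eL²) = 7.214×10^-21 J, so ΔE = (4² − 3²)E_1 = 5.050×10^-20 J.
λ = hc/ΔE = (6.626×10^-34·2.998×10^8)/5.050×10^-20 = 3.93×10^-6 m = 3.93×10^3 nm.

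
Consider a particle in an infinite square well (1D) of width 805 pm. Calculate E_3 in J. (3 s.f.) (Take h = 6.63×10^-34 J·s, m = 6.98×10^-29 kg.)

For an infinite well E_n = n²h²/(8mL²), so E_1 = h²/(8mL²) = (6.63×10^-34)²/(8·6.98×10^-29·(8.05×10^-10 m)²) = 1.215×10^-21 J.
Then E_3 = 3²·E_1 = 9·1.215×10^-21 J = 1.09×10^-20 J.

E_3 = 1.09×10^-20 J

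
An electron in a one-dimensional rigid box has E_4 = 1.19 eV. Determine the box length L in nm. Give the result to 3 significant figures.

L = 2.25 nm

From E_n = n²h²/(8m_eL²), L = n·h/√(8m_eE_n).
E_4 = 1.19 eV = 1.906×10^-19 J, so L = 4·6.626×10^-34/√(8·9.109×10^-31·1.906×10^-19) = 2.25×10^-9 m = 2.25 nm.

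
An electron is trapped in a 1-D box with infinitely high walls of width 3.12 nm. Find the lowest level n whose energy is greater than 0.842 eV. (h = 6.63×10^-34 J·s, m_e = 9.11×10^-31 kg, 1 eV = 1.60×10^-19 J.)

n = 5

E_1 = h²/(8m_eL²) = 6.196×10^-21 J = 0.03873 eV.
Need n² > 0.842/0.03873 = 21.74, i.e. n > 4.663.
The smallest integer satisfying this is n = 5.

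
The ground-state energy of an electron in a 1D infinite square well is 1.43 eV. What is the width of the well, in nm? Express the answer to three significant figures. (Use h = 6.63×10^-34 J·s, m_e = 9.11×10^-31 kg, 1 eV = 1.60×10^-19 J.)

L = 0.513 nm

From E_n = n²h²/(8m_eL²), L = n·h/√(8m_eE_n).
E_1 = 1.43 eV = 2.288×10^-19 J, so L = 1·6.63×10^-34/√(8·9.11×10^-31·2.288×10^-19) = 5.13×10^-10 m = 0.513 nm.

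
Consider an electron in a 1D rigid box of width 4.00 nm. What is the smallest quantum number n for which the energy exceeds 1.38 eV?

E_1 = h²/(8m_eL²) = 3.765×10^-21 J = 0.02350 eV.
Need n² > 1.38/0.02350 = 58.72, i.e. n > 7.663.
The smallest integer satisfying this is n = 8.

n = 8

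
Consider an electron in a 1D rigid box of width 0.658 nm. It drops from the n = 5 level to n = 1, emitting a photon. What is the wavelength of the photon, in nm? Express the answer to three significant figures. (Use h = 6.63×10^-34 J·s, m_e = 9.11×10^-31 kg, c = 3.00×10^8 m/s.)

λ = 59.5 nm

E_1 = h²/(8m_eL²) = 1.393×10^-19 J, so ΔE = (5² − 1²)E_1 = 3.343×10^-18 J.
λ = hc/ΔE = (6.63×10^-34·3.00×10^8)/3.343×10^-18 = 5.95×10^-8 m = 59.5 nm.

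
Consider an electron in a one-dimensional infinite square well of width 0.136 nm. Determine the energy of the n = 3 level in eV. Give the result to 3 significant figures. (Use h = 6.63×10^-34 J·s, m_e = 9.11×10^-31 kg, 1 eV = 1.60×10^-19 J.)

E_3 = 183 eV

For an infinite well E_n = n²h²/(8m_eL²), so E_1 = h²/(8m_eL²) = (6.63×10^-34)²/(8·9.11×10^-31·(1.36×10^-10 m)²) = 3.261×10^-18 J.
Then E_3 = 3²·E_1 = 9·3.261×10^-18 J = 2.935×10^-17 J.
Converting, E_3 = 2.935×10^-17 J / (1.60×10^-19 J/eV) = 183 eV.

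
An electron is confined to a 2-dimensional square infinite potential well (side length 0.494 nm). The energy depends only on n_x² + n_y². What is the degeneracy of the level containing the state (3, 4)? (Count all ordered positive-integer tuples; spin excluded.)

The level has n_x² + n_y² = 25. The ordered positive-integer solutions are (3, 4), (4, 3).
That gives 2 states.

degeneracy = 2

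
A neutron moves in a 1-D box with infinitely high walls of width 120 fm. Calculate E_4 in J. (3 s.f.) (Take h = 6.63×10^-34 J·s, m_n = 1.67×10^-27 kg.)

E_4 = 3.66×10^-14 J

For an infinite well E_n = n²h²/(8m_nL²), so E_1 = h²/(8m_nL²) = (6.63×10^-34)²/(8·1.67×10^-27·(1.20×10^-13 m)²) = 2.285×10^-15 J.
Then E_4 = 4²·E_1 = 16·2.285×10^-15 J = 3.66×10^-14 J.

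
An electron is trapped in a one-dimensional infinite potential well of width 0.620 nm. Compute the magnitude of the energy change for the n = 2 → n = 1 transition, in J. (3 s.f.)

E_1 = h²/(8m_eL²) = 1.567×10^-19 J.
|ΔE| = |2² − 1²|·E_1 = 3·1.567×10^-19 J = 4.70×10^-19 J.

|ΔE| = 4.70×10^-19 J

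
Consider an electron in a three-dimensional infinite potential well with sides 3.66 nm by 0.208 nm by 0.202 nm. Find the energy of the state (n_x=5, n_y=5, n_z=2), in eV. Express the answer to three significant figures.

For a 3D rectangular well E = (h²/8m_e)·Σ n_i²/L_i² = (6.626×10^-34)²/(8·9.109×10^-31) · [5²/(3.66 nm)² + 5²/(0.208 nm)² + 2²/(0.202 nm)²].
Evaluating gives E = 4.083×10^-17 J = 255 eV.

E = 255 eV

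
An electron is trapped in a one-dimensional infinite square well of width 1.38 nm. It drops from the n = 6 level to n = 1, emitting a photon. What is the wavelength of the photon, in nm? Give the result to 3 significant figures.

E_1 = h²/(8m_eL²) = 3.164×10^-20 J, so ΔE = (6² − 1²)E_1 = 1.107×10^-18 J.
λ = hc/ΔE = (6.626×10^-34·2.998×10^8)/1.107×10^-18 = 1.79×10^-7 m = 179 nm.

λ = 179 nm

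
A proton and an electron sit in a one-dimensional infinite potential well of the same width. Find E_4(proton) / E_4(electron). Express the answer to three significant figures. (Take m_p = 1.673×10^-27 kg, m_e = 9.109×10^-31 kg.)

5.44×10^-4

E_n ∝ 1/m at fixed n and L, so the ratio is m_e/m_p = 9.109×10^-31/1.673×10^-27 = 5.44×10^-4.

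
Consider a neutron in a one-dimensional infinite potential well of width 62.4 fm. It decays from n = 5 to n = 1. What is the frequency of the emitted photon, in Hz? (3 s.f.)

f = 3.05×10^20 Hz

E_1 = h²/(8m_nL²) = 8.415×10^-15 J and ΔE = (5² − 1²)E_1 = 2.020×10^-13 J.
f = ΔE/h = 2.020×10^-13/6.626×10^-34 = 3.05×10^20 Hz.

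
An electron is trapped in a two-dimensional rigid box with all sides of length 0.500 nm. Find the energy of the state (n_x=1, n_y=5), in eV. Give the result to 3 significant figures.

E = 39.1 eV

For a 2D rectangular well E = (h²/8m_e)·Σ n_i²/L_i² = (6.626×10^-34)²/(8·9.109×10^-31) · [1²/(0.500 nm)² + 5²/(0.500 nm)²].
Evaluating gives E = 6.266×10^-18 J = 39.1 eV.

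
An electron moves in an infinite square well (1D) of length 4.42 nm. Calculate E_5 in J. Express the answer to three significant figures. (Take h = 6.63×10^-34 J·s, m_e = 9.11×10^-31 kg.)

For an infinite well E_n = n²h²/(8m_eL²), so E_1 = h²/(8m_eL²) = (6.63×10^-34)²/(8·9.11×10^-31·(4.42×10^-9 m)²) = 3.087×10^-21 J.
Then E_5 = 5²·E_1 = 25·3.087×10^-21 J = 7.72×10^-20 J.

E_5 = 7.72×10^-20 J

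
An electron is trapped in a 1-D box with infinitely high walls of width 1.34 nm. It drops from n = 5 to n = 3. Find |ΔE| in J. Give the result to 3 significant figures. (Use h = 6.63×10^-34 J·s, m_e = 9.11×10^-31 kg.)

E_1 = h²/(8m_eL²) = 3.359×10^-20 J.
|ΔE| = |5² − 3²|·E_1 = 16·3.359×10^-20 J = 5.37×10^-19 J.

|ΔE| = 5.37×10^-19 J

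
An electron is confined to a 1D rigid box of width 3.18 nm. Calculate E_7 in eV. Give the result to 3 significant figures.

E_7 = 1.82 eV

For an infinite well E_n = n²h²/(8m_eL²), so E_1 = h²/(8m_eL²) = (6.626×10^-34)²/(8·9.109×10^-31·(3.18×10^-9 m)²) = 5.958×10^-21 J.
Then E_7 = 7²·E_1 = 49·5.958×10^-21 J = 2.919×10^-19 J.
Converting, E_7 = 2.919×10^-19 J / (1.602×10^-19 J/eV) = 1.82 eV.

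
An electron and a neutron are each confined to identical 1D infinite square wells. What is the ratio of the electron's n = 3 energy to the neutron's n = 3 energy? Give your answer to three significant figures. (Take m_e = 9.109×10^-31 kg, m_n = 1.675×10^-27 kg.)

1.84×10^3

E_n ∝ 1/m at fixed n and L, so the ratio is m_n/m_e = 1.675×10^-27/9.109×10^-31 = 1.84×10^3.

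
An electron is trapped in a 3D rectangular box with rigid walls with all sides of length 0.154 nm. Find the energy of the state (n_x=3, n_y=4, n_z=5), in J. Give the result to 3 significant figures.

For a 3D rectangular well E = (h²/8m_e)·Σ n_i²/L_i² = (6.626×10^-34)²/(8·9.109×10^-31) · [3²/(0.154 nm)² + 4²/(0.154 nm)² + 5²/(0.154 nm)²].
Evaluating gives E = 1.27×10^-16 J.

E = 1.27×10^-16 J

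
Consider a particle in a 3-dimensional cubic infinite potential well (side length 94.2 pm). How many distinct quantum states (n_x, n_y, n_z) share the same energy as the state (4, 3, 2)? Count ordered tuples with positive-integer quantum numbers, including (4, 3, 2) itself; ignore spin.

degeneracy = 6

The level has n_x² + n_y² + n_z² = 29. The ordered positive-integer solutions are (2, 3, 4), (2, 4, 3), (3, 2, 4), (3, 4, 2), (4, 2, 3), (4, 3, 2).
That gives 6 states.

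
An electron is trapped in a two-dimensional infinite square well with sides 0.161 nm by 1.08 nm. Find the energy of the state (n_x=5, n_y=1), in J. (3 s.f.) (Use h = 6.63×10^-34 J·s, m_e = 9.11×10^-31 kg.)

For a 2D rectangular well E = (h²/8m_e)·Σ n_i²/L_i² = (6.63×10^-34)²/(8·9.11×10^-31) · [5²/(0.161 nm)² + 1²/(1.08 nm)²].
Evaluating gives E = 5.82×10^-17 J.

E = 5.82×10^-17 J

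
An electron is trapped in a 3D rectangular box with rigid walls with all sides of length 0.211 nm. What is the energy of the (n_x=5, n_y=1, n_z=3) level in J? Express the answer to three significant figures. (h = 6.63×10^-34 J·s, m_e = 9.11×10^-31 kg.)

For a 3D rectangular well E = (h²/8m_e)·Σ n_i²/L_i² = (6.63×10^-34)²/(8·9.11×10^-31) · [5²/(0.211 nm)² + 1²/(0.211 nm)² + 3²/(0.211 nm)²].
Evaluating gives E = 4.74×10^-17 J.

E = 4.74×10^-17 J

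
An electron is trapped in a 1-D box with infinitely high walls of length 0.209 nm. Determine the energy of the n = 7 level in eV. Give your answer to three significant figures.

E_7 = 422 eV

For an infinite well E_n = n²h²/(8m_eL²), so E_1 = h²/(8m_eL²) = (6.626×10^-34)²/(8·9.109×10^-31·(2.09×10^-10 m)²) = 1.379×10^-18 J.
Then E_7 = 7²·E_1 = 49·1.379×10^-18 J = 6.757×10^-17 J.
Converting, E_7 = 6.757×10^-17 J / (1.602×10^-19 J/eV) = 422 eV.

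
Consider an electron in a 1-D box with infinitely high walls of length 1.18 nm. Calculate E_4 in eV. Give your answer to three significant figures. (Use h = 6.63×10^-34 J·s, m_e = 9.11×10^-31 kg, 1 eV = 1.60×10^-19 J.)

For an infinite well E_n = n²h²/(8m_eL²), so E_1 = h²/(8m_eL²) = (6.63×10^-34)²/(8·9.11×10^-31·(1.18×10^-9 m)²) = 4.332×10^-20 J.
Then E_4 = 4²·E_1 = 16·4.332×10^-20 J = 6.931×10^-19 J.
Converting, E_4 = 6.931×10^-19 J / (1.60×10^-19 J/eV) = 4.33 eV.

E_4 = 4.33 eV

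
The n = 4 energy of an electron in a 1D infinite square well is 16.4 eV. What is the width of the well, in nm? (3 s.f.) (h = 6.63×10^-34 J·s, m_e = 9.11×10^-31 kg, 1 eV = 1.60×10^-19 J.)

L = 0.606 nm

From E_n = n²h²/(8m_eL²), L = n·h/√(8m_eE_n).
E_4 = 16.4 eV = 2.624×10^-18 J, so L = 4·6.63×10^-34/√(8·9.11×10^-31·2.624×10^-18) = 6.06×10^-10 m = 0.606 nm.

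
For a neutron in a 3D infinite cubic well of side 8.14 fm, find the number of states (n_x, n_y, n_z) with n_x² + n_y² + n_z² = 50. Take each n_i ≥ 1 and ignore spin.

degeneracy = 6

The level has n_x² + n_y² + n_z² = 50. The ordered positive-integer solutions are (3, 4, 5), (3, 5, 4), (4, 3, 5), (4, 5, 3), (5, 3, 4), (5, 4, 3).
That gives 6 states.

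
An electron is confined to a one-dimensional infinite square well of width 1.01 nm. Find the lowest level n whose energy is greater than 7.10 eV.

n = 5

E_1 = h²/(8m_eL²) = 5.906×10^-20 J = 0.3687 eV.
Need n² > 7.10/0.3687 = 19.26, i.e. n > 4.389.
The smallest integer satisfying this is n = 5.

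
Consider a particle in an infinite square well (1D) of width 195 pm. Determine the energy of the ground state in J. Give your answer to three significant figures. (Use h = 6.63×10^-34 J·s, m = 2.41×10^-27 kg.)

For an infinite well E_n = n²h²/(8mL²), so E_1 = h²/(8mL²) = (6.63×10^-34)²/(8·2.41×10^-27·(1.95×10^-10 m)²) = 5.996×10^-22 J.

E_1 = 6.00×10^-22 J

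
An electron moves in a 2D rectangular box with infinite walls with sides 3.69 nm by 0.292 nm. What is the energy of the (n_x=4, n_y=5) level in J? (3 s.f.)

E = 1.77×10^-17 J

For a 2D rectangular well E = (h²/8m_e)·Σ n_i²/L_i² = (6.626×10^-34)²/(8·9.109×10^-31) · [4²/(3.69 nm)² + 5²/(0.292 nm)²].
Evaluating gives E = 1.77×10^-17 J.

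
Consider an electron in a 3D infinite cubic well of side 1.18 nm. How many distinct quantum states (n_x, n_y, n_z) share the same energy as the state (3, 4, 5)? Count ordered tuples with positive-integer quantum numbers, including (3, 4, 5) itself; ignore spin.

degeneracy = 6

The level has n_x² + n_y² + n_z² = 50. The ordered positive-integer solutions are (3, 4, 5), (3, 5, 4), (4, 3, 5), (4, 5, 3), (5, 3, 4), (5, 4, 3).
That gives 6 states.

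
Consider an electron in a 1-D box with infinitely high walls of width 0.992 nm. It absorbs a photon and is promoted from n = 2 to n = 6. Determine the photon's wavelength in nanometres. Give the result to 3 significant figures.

E_1 = h²/(8m_eL²) = 6.122×10^-20 J, so ΔE = (6² − 2²)E_1 = 1.959×10^-18 J.
λ = hc/ΔE = (6.626×10^-34·2.998×10^8)/1.959×10^-18 = 1.01×10^-7 m = 101 nm.

λ = 101 nm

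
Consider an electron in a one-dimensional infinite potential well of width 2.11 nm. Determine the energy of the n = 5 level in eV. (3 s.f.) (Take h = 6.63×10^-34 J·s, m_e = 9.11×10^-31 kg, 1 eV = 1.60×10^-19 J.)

E_5 = 2.12 eV

For an infinite well E_n = n²h²/(8m_eL²), so E_1 = h²/(8m_eL²) = (6.63×10^-34)²/(8·9.11×10^-31·(2.11×10^-9 m)²) = 1.355×10^-20 J.
Then E_5 = 5²·E_1 = 25·1.355×10^-20 J = 3.387×10^-19 J.
Converting, E_5 = 3.387×10^-19 J / (1.60×10^-19 J/eV) = 2.12 eV.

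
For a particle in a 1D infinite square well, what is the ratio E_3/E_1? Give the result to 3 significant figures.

9.00

E_n ∝ n², so E_3/E_1 = 3²/1² = 9/1 = 9.00.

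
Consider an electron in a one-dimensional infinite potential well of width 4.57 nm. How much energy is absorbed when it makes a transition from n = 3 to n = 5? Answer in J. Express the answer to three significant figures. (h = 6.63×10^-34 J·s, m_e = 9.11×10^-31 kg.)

E_1 = h²/(8m_eL²) = 2.888×10^-21 J.
|ΔE| = |3² − 5²|·E_1 = 16·2.888×10^-21 J = 4.62×10^-20 J.

|ΔE| = 4.62×10^-20 J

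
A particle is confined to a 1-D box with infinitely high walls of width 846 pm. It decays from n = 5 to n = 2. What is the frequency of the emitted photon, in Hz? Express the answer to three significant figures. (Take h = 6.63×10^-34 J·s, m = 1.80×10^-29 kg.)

E_1 = h²/(8mL²) = 4.265×10^-21 J and ΔE = (5² − 2²)E_1 = 8.956×10^-20 J.
f = ΔE/h = 8.956×10^-20/6.63×10^-34 = 1.35×10^14 Hz.

f = 1.35×10^14 Hz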